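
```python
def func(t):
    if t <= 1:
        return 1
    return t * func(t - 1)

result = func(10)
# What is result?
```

func(10) = 10 * 9 * 8 * 7 * 6 * 5 * 4 * 3 * 2 * 1 = 3628800

Answer: 3628800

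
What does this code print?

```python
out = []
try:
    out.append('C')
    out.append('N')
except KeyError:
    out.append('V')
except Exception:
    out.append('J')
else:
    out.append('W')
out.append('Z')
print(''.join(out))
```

Execution trace: 'C' (try body) → 'N' (try body, no exception) → 'W' (else) → 'Z' (after the try/except). Output: CNWZ

Answer: CNWZ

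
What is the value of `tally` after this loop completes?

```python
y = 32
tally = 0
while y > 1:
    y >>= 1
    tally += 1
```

Count right shifts until 1
`tally` takes the values: 0 → 1 → 2 → 3 → 4 → 5

Answer: 5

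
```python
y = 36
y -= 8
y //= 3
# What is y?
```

Trace:
`y = 36` → y = 36
`y -= 8` → y = 28
`y //= 3` → y = 9
So y = 9

Answer: 9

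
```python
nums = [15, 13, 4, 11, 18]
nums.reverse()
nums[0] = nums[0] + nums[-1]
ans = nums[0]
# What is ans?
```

Trace:
`nums = [15, 13, 4, 11, 18]` → nums = [15, 13, 4, 11, 18]
`nums.reverse()` → nums = [18, 11, 4, 13, 15]
`nums[0] = nums[0] + nums[-1]` → nums = [33, 11, 4, 13, 15]
`ans = nums[0]` → ans = 33
So ans = 33

Answer: 33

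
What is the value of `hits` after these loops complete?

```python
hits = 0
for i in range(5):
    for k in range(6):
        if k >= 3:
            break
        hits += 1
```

Inner breaks at 3, outer runs 5 times
`hits` takes the values: 0 → 1 → 2 → 3 → 4 → 5 → 6 → 7 → 8 → 9 → 10 → 11 → 12 → 13 → 14 → 15

Answer: 15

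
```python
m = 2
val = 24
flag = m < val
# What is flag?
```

Trace:
`m = 2` → m = 2
`val = 24` → val = 24
`flag = m < val` → flag = True
So flag = True

Answer: True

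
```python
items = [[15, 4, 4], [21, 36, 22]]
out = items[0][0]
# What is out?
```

Trace:
`items = [[15, 4, 4], [21, 36, 22]]` → items = [[15, 4, 4], [21, 36, 22]]
`out = items[0][0]` → out = 15
So out = 15

Answer: 15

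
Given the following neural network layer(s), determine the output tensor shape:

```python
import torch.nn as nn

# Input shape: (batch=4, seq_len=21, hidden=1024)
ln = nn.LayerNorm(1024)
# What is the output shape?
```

Input: (4, 21, 1024) -> Output: (4, 21, 1024)

Answer: (4, 21, 1024)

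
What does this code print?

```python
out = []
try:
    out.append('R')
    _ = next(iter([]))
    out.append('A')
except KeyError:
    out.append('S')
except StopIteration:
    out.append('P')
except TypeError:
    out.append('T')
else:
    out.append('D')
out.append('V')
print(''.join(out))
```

Execution trace: 'R' (try body) → 'P' (except StopIteration) → 'V' (after the try/except). Output: RPV

Answer: RPV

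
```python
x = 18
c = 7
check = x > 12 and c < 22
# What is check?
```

Trace:
`x = 18` → x = 18
`c = 7` → c = 7
`check = x > 12 and c < 22` → check = True
So check = True

Answer: True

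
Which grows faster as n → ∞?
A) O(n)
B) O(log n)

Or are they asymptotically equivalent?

O(n) vs O(log n): Higher order terms dominate.

Answer: A) O(n) grows faster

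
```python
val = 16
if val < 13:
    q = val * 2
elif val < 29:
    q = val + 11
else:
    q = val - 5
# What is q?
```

Trace:
`val = 16` → val = 16
`if val < 13: ...` → val < 13 is False, val < 29 is True → q = 27
So q = 27

Answer: 27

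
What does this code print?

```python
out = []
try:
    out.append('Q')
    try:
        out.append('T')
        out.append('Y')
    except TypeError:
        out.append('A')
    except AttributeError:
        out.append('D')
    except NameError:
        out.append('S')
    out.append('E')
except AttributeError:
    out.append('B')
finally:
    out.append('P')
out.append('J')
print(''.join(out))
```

Execution trace: 'Q' (try body) → 'T' (inner try body) → 'Y' (inner try body, no exception) → 'E' (try body, no exception) → 'P' (finally) → 'J' (after the try/except). Output: QTYEPJ

Answer: QTYEPJ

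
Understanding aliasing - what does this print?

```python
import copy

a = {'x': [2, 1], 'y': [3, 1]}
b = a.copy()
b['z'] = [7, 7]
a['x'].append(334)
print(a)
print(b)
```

Key concept: shallow copy of dict with mutable values.
Step by step:
`a = {'x': [2, 1], 'y': [3, 1]}` → a = {'x': [2, 1], 'y': [3, 1]}
`b = a.copy()` → b = {'x': [2, 1], 'y': [3, 1]}
`b['z'] = [7, 7]` → b = {'x': [2, 1], 'y': [3, 1], 'z': [7, 7]}
`a['x'].append(334)` → a = {'x': [2, 1, 334], 'y': [3, 1]}; b = {'x': [2, 1, 334], 'y': [3, 1], 'z': [7, 7]}
`print(a)` → prints {'x': [2, 1, 334], 'y': [3, 1]}
`print(b)` → prints {'x': [2, 1, 334], 'y': [3, 1], 'z': [7, 7]}

Answer:
{'x': [2, 1, 334], 'y': [3, 1]}
{'x': [2, 1, 334], 'y': [3, 1], 'z': [7, 7]}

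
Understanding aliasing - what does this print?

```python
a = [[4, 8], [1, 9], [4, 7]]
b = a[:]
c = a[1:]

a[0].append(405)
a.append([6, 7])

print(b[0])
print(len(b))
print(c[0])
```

Key concept: slice with nested mutation.
Step by step:
`a = [[4, 8], [1, 9], [4, 7]]` → a = [[4, 8], [1, 9], [4, 7]]
`b = a[:]` → b = [[4, 8], [1, 9], [4, 7]]
`c = a[1:]` → c = [[1, 9], [4, 7]]
`a[0].append(405)` → a = [[4, 8, 405], [1, 9], [4, 7]]; b = [[4, 8, 405], [1, 9], [4, 7]]
`a.append([6, 7])` → a = [[4, 8, 405], [1, 9], [4, 7], [6, 7]]
`print(b[0])` → prints [4, 8, 405]
`print(len(b))` → prints 3
`print(c[0])` → prints [1, 9]

Answer:
[4, 8, 405]
3
[1, 9]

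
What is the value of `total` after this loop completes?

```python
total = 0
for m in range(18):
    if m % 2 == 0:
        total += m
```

Sum of even numbers 0 to 17
`total` takes the values: 0 → 2 → 6 → 12 → 20 → 30 → 42 → 56 → 72

Answer: 72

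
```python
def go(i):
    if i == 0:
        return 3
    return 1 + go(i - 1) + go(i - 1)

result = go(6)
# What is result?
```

go(i) = 1 + 2·go(i-1), go(0)=3. Closed form: (3+1)·2^6 - 1 = 255.

Answer: 255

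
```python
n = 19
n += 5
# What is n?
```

Trace:
`n = 19` → n = 19
`n += 5` → n = 24
So n = 24

Answer: 24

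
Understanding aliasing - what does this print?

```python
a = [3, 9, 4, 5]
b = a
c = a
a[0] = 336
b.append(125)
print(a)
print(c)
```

Key concept: multiple aliases.
Step by step:
`a = [3, 9, 4, 5]` → a = [3, 9, 4, 5]
`b = a` → b = [3, 9, 4, 5] (same object as a)
`c = a` → c = [3, 9, 4, 5] (same object as a, b)
`a[0] = 336` → a = [336, 9, 4, 5] (same object as b, c); b = [336, 9, 4, 5] (same object as a, c); c = [336, 9, 4, 5] (same object as a, b)
`b.append(125)` → a = [336, 9, 4, 5, 125] (same object as b, c); b = [336, 9, 4, 5, 125] (same object as a, c); c = [336, 9, 4, 5, 125] (same object as a, b)
`print(a)` → prints [336, 9, 4, 5, 125]
`print(c)` → prints [336, 9, 4, 5, 125]

Answer:
[336, 9, 4, 5, 125]
[336, 9, 4, 5, 125]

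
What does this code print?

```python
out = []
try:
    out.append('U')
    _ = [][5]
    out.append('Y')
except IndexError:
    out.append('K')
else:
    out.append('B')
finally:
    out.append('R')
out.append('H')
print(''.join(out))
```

Execution trace: 'U' (try body) → 'K' (except IndexError) → 'R' (finally) → 'H' (after the try/except). Output: UKRH

Answer: UKRH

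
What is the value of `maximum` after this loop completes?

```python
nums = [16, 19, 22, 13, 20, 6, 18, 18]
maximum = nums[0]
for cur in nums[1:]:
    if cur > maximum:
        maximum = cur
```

Maximum of [16, 19, 22, 13, 20, 6, 18, 18]
`maximum` takes the values: 16 → 19 → 22

Answer: 22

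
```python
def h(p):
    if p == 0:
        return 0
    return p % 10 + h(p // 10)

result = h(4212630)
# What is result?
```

Sum of digits of 4212630: 0 + 3 + 6 + 2 + 1 + 2 + 4 = 18

Answer: 18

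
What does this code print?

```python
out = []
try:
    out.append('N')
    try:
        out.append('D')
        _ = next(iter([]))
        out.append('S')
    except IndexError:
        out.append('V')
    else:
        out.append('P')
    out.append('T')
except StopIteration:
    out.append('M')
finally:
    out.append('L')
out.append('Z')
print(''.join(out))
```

Execution trace: 'N' (try body) → 'D' (inner try body) → 'M' (except StopIteration) → 'L' (finally) → 'Z' (after the try/except). Output: NDMLZ

Answer: NDMLZ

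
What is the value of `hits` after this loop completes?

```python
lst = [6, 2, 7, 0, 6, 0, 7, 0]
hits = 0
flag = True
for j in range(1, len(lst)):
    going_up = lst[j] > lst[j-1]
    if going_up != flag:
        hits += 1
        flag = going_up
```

Count direction changes in [6, 2, 7, 0, 6, 0, 7, 0]
`hits` takes the values: 0 → 1 → 2 → 3 → 4 → 5 → 6 → 7

Answer: 7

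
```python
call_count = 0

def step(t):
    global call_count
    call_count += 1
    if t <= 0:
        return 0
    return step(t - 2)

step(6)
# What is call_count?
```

Linear recursion stepping by 2: 4 calls from t=6 down to ≤0.

Answer: 4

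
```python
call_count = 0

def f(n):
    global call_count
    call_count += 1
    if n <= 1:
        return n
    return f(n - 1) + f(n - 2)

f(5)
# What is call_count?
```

Calls(n) = 1 + Calls(n-1) + Calls(n-2); Calls(0)=Calls(1)=1. For n=5 this gives 15.

Answer: 15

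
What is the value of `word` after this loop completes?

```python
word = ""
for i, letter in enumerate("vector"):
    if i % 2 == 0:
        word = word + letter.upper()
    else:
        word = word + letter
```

Uppercase even positions in 'vector'
`word` takes the values: "" → "V" → "Ve" → "VeC" → "VeCt" → "VeCtO" → "VeCtOr"

Answer: "VeCtOr"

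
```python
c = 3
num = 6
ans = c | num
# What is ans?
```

Trace:
`c = 3` → c = 3
`num = 6` → num = 6
`ans = c | num` → ans = 7
So ans = 7

Answer: 7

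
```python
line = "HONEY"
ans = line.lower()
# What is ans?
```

Trace:
`line = "HONEY"` → line = 'HONEY'
`ans = line.lower()` → ans = 'honey'
So ans = 'honey'

Answer: 'honey'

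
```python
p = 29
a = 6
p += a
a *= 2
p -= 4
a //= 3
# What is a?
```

Trace:
`p = 29` → p = 29
`a = 6` → a = 6
`p += a` → p = 35
`a *= 2` → a = 12
`p -= 4` → p = 31
`a //= 3` → a = 4
So a = 4

Answer: 4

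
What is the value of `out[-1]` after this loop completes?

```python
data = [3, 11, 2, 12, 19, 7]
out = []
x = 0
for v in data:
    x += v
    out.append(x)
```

Cumulative sum ends at 54
`out` takes the values: [] → [3] → [3, 14] → [3, 14, 16] → [3, 14, 16, 28] → [3, 14, 16, 28, 47] → [3, 14, 16, 28, 47, 54]
So `out[-1]` = 54

Answer: 54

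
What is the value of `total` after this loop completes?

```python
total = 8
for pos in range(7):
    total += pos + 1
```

Start at 8, add 1 to 7 = 36
`total` takes the values: 8 → 9 → 11 → 14 → 18 → 23 → 29 → 36

Answer: 36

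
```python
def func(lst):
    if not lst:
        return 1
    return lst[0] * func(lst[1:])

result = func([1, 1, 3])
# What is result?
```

Product over [1, 1, 3] = 1 * 1 * 3 = 3

Answer: 3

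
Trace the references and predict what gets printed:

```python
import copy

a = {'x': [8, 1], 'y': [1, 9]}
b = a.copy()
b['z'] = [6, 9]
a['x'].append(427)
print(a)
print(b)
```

Key concept: shallow copy of dict with mutable values.
Step by step:
`a = {'x': [8, 1], 'y': [1, 9]}` → a = {'x': [8, 1], 'y': [1, 9]}
`b = a.copy()` → b = {'x': [8, 1], 'y': [1, 9]}
`b['z'] = [6, 9]` → b = {'x': [8, 1], 'y': [1, 9], 'z': [6, 9]}
`a['x'].append(427)` → a = {'x': [8, 1, 427], 'y': [1, 9]}; b = {'x': [8, 1, 427], 'y': [1, 9], 'z': [6, 9]}
`print(a)` → prints {'x': [8, 1, 427], 'y': [1, 9]}
`print(b)` → prints {'x': [8, 1, 427], 'y': [1, 9], 'z': [6, 9]}

Answer:
{'x': [8, 1, 427], 'y': [1, 9]}
{'x': [8, 1, 427], 'y': [1, 9], 'z': [6, 9]}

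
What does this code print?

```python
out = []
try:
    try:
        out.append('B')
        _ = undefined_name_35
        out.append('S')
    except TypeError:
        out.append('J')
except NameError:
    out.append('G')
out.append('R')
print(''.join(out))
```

Execution trace: 'B' (inner try body) → 'G' (outer except NameError) → 'R' (after the try/except). Output: BGR

Answer: BGR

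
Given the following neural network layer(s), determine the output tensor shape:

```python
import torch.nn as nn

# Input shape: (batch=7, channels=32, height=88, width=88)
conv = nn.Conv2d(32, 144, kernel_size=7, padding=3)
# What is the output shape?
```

Input: (7, 32, 88, 88) -> Output: (7, 144, 88, 88)

Answer: (7, 144, 88, 88)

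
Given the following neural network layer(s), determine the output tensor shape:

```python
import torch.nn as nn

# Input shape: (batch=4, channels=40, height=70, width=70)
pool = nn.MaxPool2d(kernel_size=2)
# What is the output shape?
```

Input: (4, 40, 70, 70) -> Output: (4, 40, 35, 35)

Answer: (4, 40, 35, 35)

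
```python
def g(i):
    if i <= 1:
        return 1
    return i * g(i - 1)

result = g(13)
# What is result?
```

g(13) = 13 * 12 * 11 * 10 * 9 * 8 * 7 * 6 * 5 * 4 * 3 * 2 * 1 = 6227020800

Answer: 6227020800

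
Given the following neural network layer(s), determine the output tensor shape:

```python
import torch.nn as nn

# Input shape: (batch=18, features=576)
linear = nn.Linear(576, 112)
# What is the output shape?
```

Input: (18, 576) -> Output: (18, 112)

Answer: (18, 112)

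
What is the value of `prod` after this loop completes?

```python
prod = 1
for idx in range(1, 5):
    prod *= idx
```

4! = 24
`prod` takes the values: 1 → 2 → 6 → 24

Answer: 24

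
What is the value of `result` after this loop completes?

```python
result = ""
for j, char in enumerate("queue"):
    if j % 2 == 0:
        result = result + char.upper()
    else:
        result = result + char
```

Uppercase even positions in 'queue'
`result` takes the values: "" → "Q" → "Qu" → "QuE" → "QuEu" → "QuEuE"

Answer: "QuEuE"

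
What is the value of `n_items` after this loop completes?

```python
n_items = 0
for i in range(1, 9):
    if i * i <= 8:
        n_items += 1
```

Count numbers where i² ≤ 8
`n_items` takes the values: 0 → 1 → 2

Answer: 2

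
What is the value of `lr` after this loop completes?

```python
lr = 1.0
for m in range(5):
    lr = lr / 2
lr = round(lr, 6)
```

Halving LR 5 times: 1 / 2^5
`lr` takes the values: 1.0 → 0.5 → 0.25 → 0.125 → 0.0625 → 0.03125

Answer: 0.03125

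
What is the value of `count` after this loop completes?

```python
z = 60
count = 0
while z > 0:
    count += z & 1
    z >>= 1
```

Count set bits in 60 (binary: 0b111100)
`count` takes the values: 0 → 1 → 2 → 3 → 4

Answer: 4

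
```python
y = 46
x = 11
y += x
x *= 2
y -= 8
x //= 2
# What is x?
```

Trace:
`y = 46` → y = 46
`x = 11` → x = 11
`y += x` → y = 57
`x *= 2` → x = 22
`y -= 8` → y = 49
`x //= 2` → x = 11
So x = 11

Answer: 11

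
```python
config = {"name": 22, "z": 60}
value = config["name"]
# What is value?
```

Trace:
`config = {"name": 22, "z": 60}` → config = {'name': 22, 'z': 60}
`value = config["name"]` → value = 22
So value = 22

Answer: 22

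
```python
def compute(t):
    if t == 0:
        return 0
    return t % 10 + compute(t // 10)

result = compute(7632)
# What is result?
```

Sum of digits of 7632: 2 + 3 + 6 + 7 = 18

Answer: 18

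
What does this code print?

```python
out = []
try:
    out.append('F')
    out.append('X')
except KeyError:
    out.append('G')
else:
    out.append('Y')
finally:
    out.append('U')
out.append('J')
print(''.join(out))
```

Execution trace: 'F' (try body) → 'X' (try body, no exception) → 'Y' (else) → 'U' (finally) → 'J' (after the try/except). Output: FXYUJ

Answer: FXYUJ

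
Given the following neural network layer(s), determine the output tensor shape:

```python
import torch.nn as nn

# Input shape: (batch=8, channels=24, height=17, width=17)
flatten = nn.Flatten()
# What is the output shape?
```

Input: (8, 24, 17, 17) -> Output: (8, 6936)

Answer: (8, 6936)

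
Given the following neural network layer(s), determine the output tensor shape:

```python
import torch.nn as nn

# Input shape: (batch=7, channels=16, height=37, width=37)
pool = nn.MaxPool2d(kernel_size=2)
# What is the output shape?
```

Input: (7, 16, 37, 37) -> Output: (7, 16, 18, 18)

Answer: (7, 16, 18, 18)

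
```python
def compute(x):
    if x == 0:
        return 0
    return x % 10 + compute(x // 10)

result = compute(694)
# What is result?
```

Sum of digits of 694: 4 + 9 + 6 = 19

Answer: 19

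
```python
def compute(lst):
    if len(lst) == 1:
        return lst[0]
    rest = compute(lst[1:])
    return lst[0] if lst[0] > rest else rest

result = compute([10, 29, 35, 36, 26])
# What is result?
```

Recursive max over [10, 29, 35, 36, 26] = 36

Answer: 36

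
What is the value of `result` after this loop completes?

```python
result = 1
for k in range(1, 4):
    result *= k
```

3! = 6
`result` takes the values: 1 → 2 → 6

Answer: 6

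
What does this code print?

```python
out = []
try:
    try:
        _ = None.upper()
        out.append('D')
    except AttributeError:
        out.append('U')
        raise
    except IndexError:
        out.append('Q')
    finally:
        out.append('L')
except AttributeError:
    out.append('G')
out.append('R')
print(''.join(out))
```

Execution trace: 'U' (inner except AttributeError) → 'L' (inner finally) → 'G' (outer except AttributeError) → 'R' (after the try/except). Output: ULGR

Answer: ULGR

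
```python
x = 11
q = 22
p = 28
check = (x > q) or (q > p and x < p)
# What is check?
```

Trace:
`x = 11` → x = 11
`q = 22` → q = 22
`p = 28` → p = 28
`check = (x > q) or (q > p and x < p)` → check = False
So check = False

Answer: False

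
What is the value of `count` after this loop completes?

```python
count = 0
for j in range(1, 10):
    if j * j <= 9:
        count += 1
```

Count numbers where j² ≤ 9
`count` takes the values: 0 → 1 → 2 → 3

Answer: 3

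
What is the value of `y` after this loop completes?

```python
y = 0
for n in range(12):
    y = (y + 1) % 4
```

Increment mod 4, 12 times = 0
`y` takes the values: 0 → 1 → 2 → 3 → 0 → 1 → 2 → 3 → 0 → 1 → 2 → 3 → 0

Answer: 0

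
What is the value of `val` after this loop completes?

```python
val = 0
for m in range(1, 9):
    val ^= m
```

XOR of 1 to 8
`val` takes the values: 0 → 1 → 3 → 0 → 4 → 1 → 7 → 0 → 8

Answer: 8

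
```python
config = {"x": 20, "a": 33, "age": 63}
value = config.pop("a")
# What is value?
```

Trace:
`config = {"x": 20, "a": 33, "age": 63}` → config = {'x': 20, 'a': 33, 'age': 63}
`value = config.pop("a")` → config = {'x': 20, 'age': 63}; value = 33
So value = 33

Answer: 33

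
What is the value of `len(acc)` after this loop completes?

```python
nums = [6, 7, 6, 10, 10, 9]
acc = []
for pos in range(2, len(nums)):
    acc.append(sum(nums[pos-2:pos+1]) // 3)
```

Number of 3-element averages
`acc` takes the values: [] → [6] → [6, 7] → [6, 7, 8] → [6, 7, 8, 9]
So `len(acc)` = 4

Answer: 4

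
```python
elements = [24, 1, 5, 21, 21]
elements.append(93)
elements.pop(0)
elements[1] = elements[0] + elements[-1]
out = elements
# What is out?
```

Trace:
`elements = [24, 1, 5, 21, 21]` → elements = [24, 1, 5, 21, 21]
`elements.append(93)` → elements = [24, 1, 5, 21, 21, 93]
`elements.pop(0)` → elements = [1, 5, 21, 21, 93]
`elements[1] = elements[0] + elements[-1]` → elements = [1, 94, 21, 21, 93]
`out = elements` → out = [1, 94, 21, 21, 93]
So out = [1, 94, 21, 21, 93]

Answer: [1, 94, 21, 21, 93]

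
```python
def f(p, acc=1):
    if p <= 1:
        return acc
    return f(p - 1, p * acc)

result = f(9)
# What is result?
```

Accumulator trace (n, acc): (9, 1) -> (8, 9) -> (7, 72) -> (6, 504) -> (5, 3024) -> (4, 15120) -> (3, 60480) -> (2, 181440) -> (1, 362880) -> return 362880

Answer: 362880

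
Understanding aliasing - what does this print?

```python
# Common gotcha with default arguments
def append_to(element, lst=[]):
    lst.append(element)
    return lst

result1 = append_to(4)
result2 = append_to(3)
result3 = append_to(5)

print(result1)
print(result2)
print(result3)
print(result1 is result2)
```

Key concept: mutable default argument gotcha.
Step by step:
`result1 = append_to(4)` → result1 = [4]
`result2 = append_to(3)` → result1 = [4, 3] (same object as result2); result2 = [4, 3] (same object as result1)
`result3 = append_to(5)` → result1 = [4, 3, 5] (same object as result2, result3); result2 = [4, 3, 5] (same object as result1, result3); result3 = [4, 3, 5] (same object as result1, result2)
`print(result1)` → prints [4, 3, 5]
`print(result2)` → prints [4, 3, 5]
`print(result3)` → prints [4, 3, 5]
`print(result1 is result2)` → prints True

Answer:
[4, 3, 5]
[4, 3, 5]
[4, 3, 5]
True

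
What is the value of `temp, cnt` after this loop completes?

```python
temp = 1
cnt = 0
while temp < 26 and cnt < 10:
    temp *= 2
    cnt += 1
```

Double until >= 26 or 10 iterations
`temp, cnt` takes the values: (1, 0) → (2, 0) → (2, 1) → (4, 1) → (4, 2) → (8, 2) → (8, 3) → (16, 3) → (16, 4) → (32, 4) → (32, 5)

Answer: 32, 5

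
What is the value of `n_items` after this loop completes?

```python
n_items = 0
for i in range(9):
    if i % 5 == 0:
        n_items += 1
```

Count numbers divisible by 5 in range(9)
`n_items` takes the values: 0 → 1 → 2

Answer: 2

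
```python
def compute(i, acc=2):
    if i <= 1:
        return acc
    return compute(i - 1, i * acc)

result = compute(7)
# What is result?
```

Accumulator trace (n, acc): (7, 2) -> (6, 14) -> (5, 84) -> (4, 420) -> (3, 1680) -> (2, 5040) -> (1, 10080) -> return 10080

Answer: 10080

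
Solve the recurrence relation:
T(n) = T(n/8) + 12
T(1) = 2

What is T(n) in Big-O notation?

Each step divides n by 8 and adds 12. After log_8(n) steps we reach T(1)=2. So T(n) = 12·log_8(n) + 2 = O(log n).

Answer: O(log n)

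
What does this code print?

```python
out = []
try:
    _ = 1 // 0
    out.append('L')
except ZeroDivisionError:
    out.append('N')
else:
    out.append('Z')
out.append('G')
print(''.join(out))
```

Execution trace: 'N' (except ZeroDivisionError) → 'G' (after the try/except). Output: NG

Answer: NG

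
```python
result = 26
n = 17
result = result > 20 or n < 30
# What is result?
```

Trace:
`result = 26` → result = 26
`n = 17` → n = 17
`result = result > 20 or n < 30` → result = True
So result = True

Answer: True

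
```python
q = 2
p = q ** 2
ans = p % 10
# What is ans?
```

Trace:
`q = 2` → q = 2
`p = q ** 2` → p = 4
`ans = p % 10` → ans = 4
So ans = 4

Answer: 4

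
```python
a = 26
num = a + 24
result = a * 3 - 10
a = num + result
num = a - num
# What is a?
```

Trace:
`a = 26` → a = 26
`num = a + 24` → num = 50
`result = a * 3 - 10` → result = 68
`a = num + result` → a = 118
`num = a - num` → num = 68
So a = 118

Answer: 118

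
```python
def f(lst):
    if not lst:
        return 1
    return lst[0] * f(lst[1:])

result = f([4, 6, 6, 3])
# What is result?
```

Product over [4, 6, 6, 3] = 4 * 6 * 6 * 3 = 432

Answer: 432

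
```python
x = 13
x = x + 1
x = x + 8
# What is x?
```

Trace:
`x = 13` → x = 13
`x = x + 1` → x = 14
`x = x + 8` → x = 22
So x = 22

Answer: 22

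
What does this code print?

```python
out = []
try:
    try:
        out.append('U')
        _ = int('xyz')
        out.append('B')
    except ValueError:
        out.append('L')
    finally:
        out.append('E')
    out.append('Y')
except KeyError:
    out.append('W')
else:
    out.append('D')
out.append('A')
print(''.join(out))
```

Execution trace: 'U' (inner try body) → 'L' (inner except ValueError) → 'E' (inner finally) → 'Y' (try body, no exception) → 'D' (else) → 'A' (after the try/except). Output: ULEYDA

Answer: ULEYDA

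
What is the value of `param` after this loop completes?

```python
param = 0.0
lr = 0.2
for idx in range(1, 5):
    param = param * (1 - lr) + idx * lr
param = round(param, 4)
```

Moving average with lr=0.2
`param` takes the values: 0.0 → 0.2 → 0.56 → 1.048 → 1.6384

Answer: 1.6384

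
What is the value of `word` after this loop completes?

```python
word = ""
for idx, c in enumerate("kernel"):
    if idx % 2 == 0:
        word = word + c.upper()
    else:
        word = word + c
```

Uppercase even positions in 'kernel'
`word` takes the values: "" → "K" → "Ke" → "KeR" → "KeRn" → "KeRnE" → "KeRnEl"

Answer: "KeRnEl"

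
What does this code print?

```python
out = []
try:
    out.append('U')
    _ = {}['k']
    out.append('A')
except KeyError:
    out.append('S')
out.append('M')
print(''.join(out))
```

Execution trace: 'U' (try body) → 'S' (except KeyError) → 'M' (after the try/except). Output: USM

Answer: USM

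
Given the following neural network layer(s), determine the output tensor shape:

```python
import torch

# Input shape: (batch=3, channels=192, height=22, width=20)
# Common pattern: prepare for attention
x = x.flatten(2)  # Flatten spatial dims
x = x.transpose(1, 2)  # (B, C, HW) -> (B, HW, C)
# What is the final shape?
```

Input: (3, 192, 22, 20) -> after flatten(2): (3, 192, 440) -> Output: (3, 440, 192)

Answer: (3, 440, 192)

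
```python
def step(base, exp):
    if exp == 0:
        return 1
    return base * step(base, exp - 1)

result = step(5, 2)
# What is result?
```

step(5, 2) = 5 * 5 = 25

Answer: 25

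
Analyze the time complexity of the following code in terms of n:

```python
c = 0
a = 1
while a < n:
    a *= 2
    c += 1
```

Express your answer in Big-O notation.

Each loop level contributes: log n. Multiplying the contributions gives O(log n).

Answer: O(log n)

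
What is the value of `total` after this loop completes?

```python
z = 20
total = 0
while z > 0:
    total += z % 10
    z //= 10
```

Sum digits of 20
`total` takes the values: 0 → 2

Answer: 2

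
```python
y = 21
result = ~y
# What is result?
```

Trace:
`y = 21` → y = 21
`result = ~y` → result = -22
So result = -22

Answer: -22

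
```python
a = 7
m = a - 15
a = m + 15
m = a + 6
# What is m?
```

Trace:
`a = 7` → a = 7
`m = a - 15` → m = -8
`a = m + 15` → a = 7
`m = a + 6` → m = 13
So m = 13

Answer: 13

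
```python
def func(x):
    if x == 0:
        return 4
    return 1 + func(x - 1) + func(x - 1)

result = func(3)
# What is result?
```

func(x) = 1 + 2·func(x-1), func(0)=4. Closed form: (4+1)·2^3 - 1 = 39.

Answer: 39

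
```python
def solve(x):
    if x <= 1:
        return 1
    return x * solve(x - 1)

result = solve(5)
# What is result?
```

solve(5) = 5 * 4 * 3 * 2 * 1 = 120

Answer: 120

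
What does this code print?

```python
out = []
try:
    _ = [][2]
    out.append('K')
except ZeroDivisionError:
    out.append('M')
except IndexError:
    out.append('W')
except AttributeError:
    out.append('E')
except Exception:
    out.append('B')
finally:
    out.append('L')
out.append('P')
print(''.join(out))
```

Execution trace: 'W' (except IndexError) → 'L' (finally) → 'P' (after the try/except). Output: WLP

Answer: WLP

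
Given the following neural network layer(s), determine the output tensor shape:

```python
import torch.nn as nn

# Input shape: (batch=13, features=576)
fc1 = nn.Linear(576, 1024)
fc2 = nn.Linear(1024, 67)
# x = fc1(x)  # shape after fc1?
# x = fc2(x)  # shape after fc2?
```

Input: (13, 576) -> after fc1: (13, 1024) -> Output: (13, 67)

Answer: (13, 67)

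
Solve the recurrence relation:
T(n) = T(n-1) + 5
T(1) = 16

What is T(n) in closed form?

Unrolling: T(n) = T(1) + 5·(n-1) = 16 + 5(n-1) = 5n + 11.

Answer: T(n) = 5n + 11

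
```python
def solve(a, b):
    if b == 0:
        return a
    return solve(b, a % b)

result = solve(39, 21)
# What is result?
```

solve(39, 21) -> solve(21, 18) -> solve(18, 3) -> solve(3, 0) -> 3

Answer: 3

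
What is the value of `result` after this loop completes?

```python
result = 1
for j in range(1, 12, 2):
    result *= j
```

Product of 1, 3, 5, ... up to 11
`result` takes the values: 1 → 3 → 15 → 105 → 945 → 10395

Answer: 10395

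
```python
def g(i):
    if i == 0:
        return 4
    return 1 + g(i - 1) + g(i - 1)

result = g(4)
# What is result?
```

g(i) = 1 + 2·g(i-1), g(0)=4. Closed form: (4+1)·2^4 - 1 = 79.

Answer: 79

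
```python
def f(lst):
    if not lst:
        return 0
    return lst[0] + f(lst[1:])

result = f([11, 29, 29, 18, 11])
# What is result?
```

11 + 29 + 29 + 18 + 11 + 0 = 98

Answer: 98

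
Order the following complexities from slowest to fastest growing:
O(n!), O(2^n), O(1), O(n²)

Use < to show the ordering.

Ordered by growth rate: O(1) < O(n²) < O(2^n) < O(n!)

Answer: O(1) < O(n²) < O(2^n) < O(n!)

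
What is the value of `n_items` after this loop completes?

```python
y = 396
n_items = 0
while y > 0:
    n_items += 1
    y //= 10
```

Count digits by repeated division by 10
`n_items` takes the values: 0 → 1 → 2 → 3

Answer: 3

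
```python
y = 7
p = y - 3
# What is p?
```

Trace:
`y = 7` → y = 7
`p = y - 3` → p = 4
So p = 4

Answer: 4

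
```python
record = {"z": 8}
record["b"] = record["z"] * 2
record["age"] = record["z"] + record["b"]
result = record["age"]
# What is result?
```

Trace:
`record = {"z": 8}` → record = {'z': 8}
`record["b"] = record["z"] * 2` → record = {'z': 8, 'b': 16}
`record["age"] = record["z"] + record["b"]` → record = {'z': 8, 'b': 16, 'age': 24}
`result = record["age"]` → result = 24
So result = 24

Answer: 24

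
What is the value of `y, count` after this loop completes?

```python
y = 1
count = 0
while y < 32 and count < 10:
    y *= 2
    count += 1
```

Double until >= 32 or 10 iterations
`y, count` takes the values: (1, 0) → (2, 0) → (2, 1) → (4, 1) → (4, 2) → (8, 2) → (8, 3) → (16, 3) → (16, 4) → (32, 4) → (32, 5)

Answer: 32, 5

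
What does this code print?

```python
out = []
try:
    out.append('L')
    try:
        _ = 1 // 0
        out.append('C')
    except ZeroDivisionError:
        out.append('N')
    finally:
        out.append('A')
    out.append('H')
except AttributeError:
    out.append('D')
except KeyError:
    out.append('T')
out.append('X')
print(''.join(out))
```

Execution trace: 'L' (try body) → 'N' (inner except ZeroDivisionError) → 'A' (inner finally) → 'H' (try body, no exception) → 'X' (after the try/except). Output: LNAHX

Answer: LNAHX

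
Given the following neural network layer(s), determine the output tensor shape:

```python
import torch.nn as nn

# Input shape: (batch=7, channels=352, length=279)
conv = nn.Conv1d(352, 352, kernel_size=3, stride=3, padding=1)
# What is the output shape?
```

Input: (7, 352, 279) -> Output: (7, 352, 93)

Answer: (7, 352, 93)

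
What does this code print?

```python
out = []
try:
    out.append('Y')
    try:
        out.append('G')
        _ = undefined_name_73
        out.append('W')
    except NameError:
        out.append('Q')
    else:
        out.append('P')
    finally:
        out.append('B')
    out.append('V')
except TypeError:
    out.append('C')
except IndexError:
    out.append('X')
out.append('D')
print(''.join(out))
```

Execution trace: 'Y' (try body) → 'G' (inner try body) → 'Q' (inner except NameError) → 'B' (inner finally) → 'V' (try body, no exception) → 'D' (after the try/except). Output: YGQBVD

Answer: YGQBVD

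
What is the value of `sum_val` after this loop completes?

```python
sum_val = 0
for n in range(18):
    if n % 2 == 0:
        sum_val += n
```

Sum of even numbers 0 to 17
`sum_val` takes the values: 0 → 2 → 6 → 12 → 20 → 30 → 42 → 56 → 72

Answer: 72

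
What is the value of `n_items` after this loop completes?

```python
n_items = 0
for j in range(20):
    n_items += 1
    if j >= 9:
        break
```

Loop breaks when j reaches 9, n_items is 10
`n_items` takes the values: 0 → 1 → 2 → 3 → 4 → 5 → 6 → 7 → 8 → 9 → 10

Answer: 10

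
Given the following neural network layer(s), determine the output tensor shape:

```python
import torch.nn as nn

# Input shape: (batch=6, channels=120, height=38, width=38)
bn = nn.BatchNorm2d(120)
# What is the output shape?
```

Input: (6, 120, 38, 38) -> Output: (6, 120, 38, 38)

Answer: (6, 120, 38, 38)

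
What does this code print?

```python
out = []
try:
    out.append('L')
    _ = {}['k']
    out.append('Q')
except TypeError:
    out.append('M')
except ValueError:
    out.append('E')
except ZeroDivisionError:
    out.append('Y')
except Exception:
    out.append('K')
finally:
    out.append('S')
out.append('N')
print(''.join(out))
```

Execution trace: 'L' (try body) → 'K' (except Exception) → 'S' (finally) → 'N' (after the try/except). Output: LKSN

Answer: LKSN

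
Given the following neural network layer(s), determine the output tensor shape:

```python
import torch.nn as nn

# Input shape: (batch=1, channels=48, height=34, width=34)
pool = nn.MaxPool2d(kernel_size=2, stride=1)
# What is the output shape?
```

Input: (1, 48, 34, 34) -> Output: (1, 48, 33, 33)

Answer: (1, 48, 33, 33)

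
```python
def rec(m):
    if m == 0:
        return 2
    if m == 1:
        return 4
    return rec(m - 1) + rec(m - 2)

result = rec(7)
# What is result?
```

Build up from base cases: rec(0)=2, rec(1)=4, rec(2)=6, rec(3)=10, rec(4)=16, rec(5)=26, rec(6)=42, ..., rec(7)=68

Answer: 68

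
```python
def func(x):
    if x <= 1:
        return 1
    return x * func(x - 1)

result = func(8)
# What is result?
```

func(8) = 8 * 7 * 6 * 5 * 4 * 3 * 2 * 1 = 40320

Answer: 40320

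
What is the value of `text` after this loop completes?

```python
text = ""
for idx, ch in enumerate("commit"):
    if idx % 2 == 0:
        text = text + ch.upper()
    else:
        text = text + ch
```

Uppercase even positions in 'commit'
`text` takes the values: "" → "C" → "Co" → "CoM" → "CoMm" → "CoMmI" → "CoMmIt"

Answer: "CoMmIt"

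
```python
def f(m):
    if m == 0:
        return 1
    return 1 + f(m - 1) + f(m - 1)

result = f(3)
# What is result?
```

f(m) = 1 + 2·f(m-1), f(0)=1. Closed form: (1+1)·2^3 - 1 = 15.

Answer: 15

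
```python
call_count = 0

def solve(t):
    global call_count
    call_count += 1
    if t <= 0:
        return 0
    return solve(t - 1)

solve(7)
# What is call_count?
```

Linear recursion stepping by 1: 8 calls from t=7 down to ≤0.

Answer: 8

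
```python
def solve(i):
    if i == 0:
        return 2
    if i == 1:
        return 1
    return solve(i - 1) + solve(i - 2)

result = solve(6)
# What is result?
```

Build up from base cases: solve(0)=2, solve(1)=1, solve(2)=3, solve(3)=4, solve(4)=7, solve(5)=11, solve(6)=18

Answer: 18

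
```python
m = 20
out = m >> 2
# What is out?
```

Trace:
`m = 20` → m = 20
`out = m >> 2` → out = 5
So out = 5

Answer: 5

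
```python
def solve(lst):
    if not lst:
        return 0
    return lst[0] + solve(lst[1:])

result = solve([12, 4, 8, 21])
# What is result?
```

12 + 4 + 8 + 21 + 0 = 45

Answer: 45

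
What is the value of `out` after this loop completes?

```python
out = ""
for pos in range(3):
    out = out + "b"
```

Repeat 'b' 3 times
`out` takes the values: "" → "b" → "bb" → "bbb"

Answer: "bbb"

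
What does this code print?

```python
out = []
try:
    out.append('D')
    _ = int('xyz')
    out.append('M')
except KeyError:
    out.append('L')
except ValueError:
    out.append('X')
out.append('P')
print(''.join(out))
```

Execution trace: 'D' (try body) → 'X' (except ValueError) → 'P' (after the try/except). Output: DXP

Answer: DXP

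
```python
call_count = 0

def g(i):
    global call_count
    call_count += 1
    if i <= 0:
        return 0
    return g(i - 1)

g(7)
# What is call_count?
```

Linear recursion stepping by 1: 8 calls from i=7 down to ≤0.

Answer: 8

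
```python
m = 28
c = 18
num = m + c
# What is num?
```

Trace:
`m = 28` → m = 28
`c = 18` → c = 18
`num = m + c` → num = 46
So num = 46

Answer: 46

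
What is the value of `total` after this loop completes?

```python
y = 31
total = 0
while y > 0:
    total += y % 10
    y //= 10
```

Sum digits of 31
`total` takes the values: 0 → 1 → 4

Answer: 4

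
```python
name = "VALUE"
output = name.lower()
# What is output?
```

Trace:
`name = "VALUE"` → name = 'VALUE'
`output = name.lower()` → output = 'value'
So output = 'value'

Answer: 'value'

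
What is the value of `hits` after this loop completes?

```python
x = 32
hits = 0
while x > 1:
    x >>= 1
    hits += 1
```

Count right shifts until 1
`hits` takes the values: 0 → 1 → 2 → 3 → 4 → 5

Answer: 5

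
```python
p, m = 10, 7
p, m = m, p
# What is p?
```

Trace:
`p, m = 10, 7` → p = 10; m = 7
`p, m = m, p` → p = 7; m = 10
So p = 7

Answer: 7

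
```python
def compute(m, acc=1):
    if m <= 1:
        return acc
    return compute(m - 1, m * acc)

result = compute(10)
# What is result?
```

Accumulator trace (n, acc): (10, 1) -> (9, 10) -> (8, 90) -> (7, 720) -> (6, 5040) -> (5, 30240) -> (4, 151200) -> (3, 604800) -> (2, 1814400) -> (1, 3628800) -> return 3628800

Answer: 3628800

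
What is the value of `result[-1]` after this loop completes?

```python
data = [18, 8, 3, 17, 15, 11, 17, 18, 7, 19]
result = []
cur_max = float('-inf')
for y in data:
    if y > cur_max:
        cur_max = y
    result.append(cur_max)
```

Running max ends at 19
`result` takes the values: [] → [18] → [18, 18] → [18, 18, 18] → [18, 18, 18, 18] → [18, 18, 18, 18, 18] → [18, 18, 18, 18, 18, 18] → [18, 18, 18, 18, 18, 18, 18] → [18, 18, 18, 18, 18, 18, 18, 18] → [18, 18, 18, 18, 18, 18, 18, 18, 18] → [18, 18, 18, 18, 18, 18, 18, 18, 18, 19]
So `result[-1]` = 19

Answer: 19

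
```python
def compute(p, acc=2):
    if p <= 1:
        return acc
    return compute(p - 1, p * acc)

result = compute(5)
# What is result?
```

Accumulator trace (n, acc): (5, 2) -> (4, 10) -> (3, 40) -> (2, 120) -> (1, 240) -> return 240

Answer: 240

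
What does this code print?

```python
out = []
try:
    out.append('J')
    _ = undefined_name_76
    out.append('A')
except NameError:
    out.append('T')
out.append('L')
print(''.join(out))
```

Execution trace: 'J' (try body) → 'T' (except NameError) → 'L' (after the try/except). Output: JTL

Answer: JTL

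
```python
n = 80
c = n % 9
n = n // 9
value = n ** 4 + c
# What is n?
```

Trace:
`n = 80` → n = 80
`c = n % 9` → c = 8
`n = n // 9` → n = 8
`value = n ** 4 + c` → value = 4104
So n = 8

Answer: 8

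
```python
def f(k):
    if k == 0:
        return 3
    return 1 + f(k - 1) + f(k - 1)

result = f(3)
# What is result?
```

f(k) = 1 + 2·f(k-1), f(0)=3. Closed form: (3+1)·2^3 - 1 = 31.

Answer: 31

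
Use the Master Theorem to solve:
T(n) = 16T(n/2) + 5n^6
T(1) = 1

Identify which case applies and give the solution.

a=16, b=2, f(n)=5n^6. log_2(16) = 4. Since c=6 > 4 and the regularity condition holds (16(n/2)^6 = (16/2^6)n^6 with 16/2^6 < 1), Case 3 applies: T(n) = Θ(f(n)) = O(n^6).

Answer: O(n^6) - Case 3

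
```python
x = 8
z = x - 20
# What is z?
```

Trace:
`x = 8` → x = 8
`z = x - 20` → z = -12
So z = -12

Answer: -12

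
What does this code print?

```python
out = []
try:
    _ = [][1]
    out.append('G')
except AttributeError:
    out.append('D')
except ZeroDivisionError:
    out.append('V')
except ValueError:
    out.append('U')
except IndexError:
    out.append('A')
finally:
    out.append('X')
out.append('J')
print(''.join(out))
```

Execution trace: 'A' (except IndexError) → 'X' (finally) → 'J' (after the try/except). Output: AXJ

Answer: AXJ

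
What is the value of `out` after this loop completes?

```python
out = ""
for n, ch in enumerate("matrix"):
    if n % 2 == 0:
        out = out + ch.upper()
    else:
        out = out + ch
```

Uppercase even positions in 'matrix'
`out` takes the values: "" → "M" → "Ma" → "MaT" → "MaTr" → "MaTrI" → "MaTrIx"

Answer: "MaTrIx"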